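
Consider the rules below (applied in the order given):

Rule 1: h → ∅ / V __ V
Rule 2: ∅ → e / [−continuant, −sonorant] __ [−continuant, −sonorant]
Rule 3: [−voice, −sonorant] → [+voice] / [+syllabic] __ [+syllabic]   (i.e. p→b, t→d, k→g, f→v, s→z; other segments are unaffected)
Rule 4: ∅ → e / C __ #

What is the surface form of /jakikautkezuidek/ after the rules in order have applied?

jagigaudegezuideke

Rule 1 (intervocalic h-deletion): no segment meets the environment; /jakikautkezuidek/ is unchanged.
Rule 2 (stop-cluster e-epenthesis): /t/ and /k/ form a stop–stop cluster, so [e] is inserted between them. /jakikautkezuidek/ → jakikautekezuidek.
Rule 3 (intervocalic voicing): /k/ is a voiceless obstruent between vowels /a/ and /i/, so it voices to [g]. /k/ is a voiceless obstruent between vowels /i/ and /a/, so it voices to [g]. /t/ is a voiceless obstruent between vowels /u/ and /e/, so it voices to [d]. /k/ is a voiceless obstruent between vowels /e/ and /e/, so it voices to [g]. /jakikautekezuidek/ → jagigaudegezuidek.
Rule 4 (final e-epenthesis): the form ends in the consonant /k/, so [e] is inserted word-finally. /jagigaudegezuidek/ → jagigaudegezuideke.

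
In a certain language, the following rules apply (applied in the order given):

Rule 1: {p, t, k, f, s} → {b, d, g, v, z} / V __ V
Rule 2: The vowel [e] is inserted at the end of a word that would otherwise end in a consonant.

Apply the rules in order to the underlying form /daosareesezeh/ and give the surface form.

daozareezezehe

Rule 1 (intervocalic voicing): /s/ is a voiceless obstruent between vowels /o/ and /a/, so it voices to [z]. /s/ is a voiceless obstruent between vowels /e/ and /e/, so it voices to [z]. /daosareesezeh/ → daozareezezeh.
Rule 2 (final e-epenthesis): the form ends in the consonant /h/, so [e] is inserted word-finally. /daozareezezeh/ → daozareezezehe.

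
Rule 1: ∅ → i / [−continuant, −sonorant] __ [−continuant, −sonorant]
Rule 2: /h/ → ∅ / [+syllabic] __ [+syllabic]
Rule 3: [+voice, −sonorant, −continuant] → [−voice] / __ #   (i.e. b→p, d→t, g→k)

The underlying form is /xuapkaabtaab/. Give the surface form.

xuapikaabitaap

Rule 1 (stop-cluster i-epenthesis): /p/ and /k/ form a stop–stop cluster, so [i] is inserted between them. /b/ and /t/ form a stop–stop cluster, so [i] is inserted between them. /xuapkaabtaab/ → xuapikaabitaab.
Rule 2 (intervocalic h-deletion): no segment meets the environment; /xuapikaabitaab/ is unchanged.
Rule 3 (final devoicing): /b/ is a voiced stop in word-final position, so it devoices to [p]. /xuapikaabitaab/ → xuapikaabitaap.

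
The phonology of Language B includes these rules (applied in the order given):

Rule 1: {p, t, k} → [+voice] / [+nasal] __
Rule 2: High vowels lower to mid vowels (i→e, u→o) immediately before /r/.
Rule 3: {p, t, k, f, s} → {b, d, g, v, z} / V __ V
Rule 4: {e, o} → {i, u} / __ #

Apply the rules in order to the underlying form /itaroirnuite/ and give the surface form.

Rule 1 (post-nasal voicing): no segment meets the environment; /itaroirnuite/ is unchanged.
Rule 2 (pre-rhotic lowering): /i/ is a high vowel immediately before /r/, so it lowers to [e]. /itaroirnuite/ → itaroernuite.
Rule 3 (intervocalic voicing): /t/ is a voiceless obstruent between vowels /i/ and /a/, so it voices to [d]. /t/ is a voiceless obstruent between vowels /i/ and /e/, so it voices to [d]. /itaroernuite/ → idaroernuide.
Rule 4 (final vowel raising): /e/ is a mid vowel in word-final position, so it raises to [i]. /idaroernuide/ → idaroernuidi.

idaroernuidi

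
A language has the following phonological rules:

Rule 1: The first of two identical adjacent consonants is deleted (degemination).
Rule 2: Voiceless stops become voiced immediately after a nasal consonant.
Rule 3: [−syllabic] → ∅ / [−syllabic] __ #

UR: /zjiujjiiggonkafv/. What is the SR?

Rule 1 (degemination): /jj/ is a geminate; the first /j/ deletes. /gg/ is a geminate; the first /g/ deletes. /zjiujjiiggonkafv/ → zjiujiigonkafv.
Rule 2 (post-nasal voicing): /k/ is a voiceless stop immediately after the nasal /n/, so it voices to [g]. /zjiujiigonkafv/ → zjiujiigongafv.
Rule 3 (final cluster simplification): /v/ is the second consonant of a word-final cluster /fv/, so it deletes. /zjiujiigongafv/ → zjiujiigongaf.

zjiujiigongaf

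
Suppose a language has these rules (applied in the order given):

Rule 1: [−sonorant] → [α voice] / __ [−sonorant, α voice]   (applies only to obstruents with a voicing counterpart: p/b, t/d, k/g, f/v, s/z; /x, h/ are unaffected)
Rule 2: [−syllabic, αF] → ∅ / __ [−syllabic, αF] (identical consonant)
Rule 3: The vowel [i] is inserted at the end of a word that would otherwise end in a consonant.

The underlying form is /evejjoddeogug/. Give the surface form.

Rule 1 (regressive voicing assimilation): no segment meets the environment; /evejjoddeogug/ is unchanged.
Rule 2 (degemination): /jj/ is a geminate; the first /j/ deletes. /dd/ is a geminate; the first /d/ deletes. /evejjoddeogug/ → evejodeogug.
Rule 3 (final i-epenthesis): the form ends in the consonant /g/, so [i] is inserted word-finally. /evejodeogug/ → evejodeogugi.

evejodeogugi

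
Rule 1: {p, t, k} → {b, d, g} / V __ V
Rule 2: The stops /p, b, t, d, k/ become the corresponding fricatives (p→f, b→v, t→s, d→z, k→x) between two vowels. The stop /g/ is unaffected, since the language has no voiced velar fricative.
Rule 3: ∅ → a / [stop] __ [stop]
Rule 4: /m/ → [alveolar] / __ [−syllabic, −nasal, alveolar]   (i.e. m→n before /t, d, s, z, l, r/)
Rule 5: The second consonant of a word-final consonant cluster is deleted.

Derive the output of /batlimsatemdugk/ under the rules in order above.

Rule 1 (intervocalic voicing): /t/ is a voiceless stop between vowels /a/ and /e/, so it voices to [d]. /batlimsatemdugk/ → batlimsademdugk.
Rule 2 (intervocalic spirantization): /d/ is a stop between vowels /a/ and /e/, so it spirantizes to the fricative [z]. /batlimsademdugk/ → batlimsazemdugk.
Rule 3 (stop-cluster a-epenthesis): /g/ and /k/ form a stop–stop cluster, so [a] is inserted between them. /batlimsazemdugk/ → batlimsazemdugak.
Rule 4 (nasal place assimilation): /m/ precedes the alveolar consonant /s/, so it assimilates in place to [n]. /m/ precedes the alveolar consonant /d/, so it assimilates in place to [n]. /batlimsazemdugak/ → batlinsazendugak.
Rule 5 (final cluster simplification): no segment meets the environment; /batlinsazendugak/ is unchanged.

batlinsazendugak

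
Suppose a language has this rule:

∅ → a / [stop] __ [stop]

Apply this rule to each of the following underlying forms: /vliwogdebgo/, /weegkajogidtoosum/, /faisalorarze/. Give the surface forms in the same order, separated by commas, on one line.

/vliwogdebgo/: /g/ and /d/ form a stop–stop cluster, so [a] is inserted between them. /b/ and /g/ form a stop–stop cluster, so [a] is inserted between them. → [vliwogadebago].
/weegkajogidtoosum/: /g/ and /k/ form a stop–stop cluster, so [a] is inserted between them. /d/ and /t/ form a stop–stop cluster, so [a] is inserted between them. → [weegakajogidatoosum].
/faisalorarze/: the rule's environment is not met; surfaces unchanged as [faisalorarze].

vliwogadebago, weegakajogidatoosum, faisalorarze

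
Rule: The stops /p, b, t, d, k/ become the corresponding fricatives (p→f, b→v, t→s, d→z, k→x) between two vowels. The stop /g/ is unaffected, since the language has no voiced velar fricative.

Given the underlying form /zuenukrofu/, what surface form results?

No segment of /zuenukrofu/ meets the structural description of the rule, so the form surfaces unchanged.

zuenukrofu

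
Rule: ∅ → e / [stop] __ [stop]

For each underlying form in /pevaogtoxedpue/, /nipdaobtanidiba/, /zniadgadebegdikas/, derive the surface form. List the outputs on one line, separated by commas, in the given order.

pevaogetoxedepue, nipedaobetanidiba, zniadegadebegedikas

/pevaogtoxedpue/: /g/ and /t/ form a stop–stop cluster, so [e] is inserted between them. /d/ and /p/ form a stop–stop cluster, so [e] is inserted between them. → [pevaogetoxedepue].
/nipdaobtanidiba/: /p/ and /d/ form a stop–stop cluster, so [e] is inserted between them. /b/ and /t/ form a stop–stop cluster, so [e] is inserted between them. → [nipedaobetanidiba].
/zniadgadebegdikas/: /d/ and /g/ form a stop–stop cluster, so [e] is inserted between them. /g/ and /d/ form a stop–stop cluster, so [e] is inserted between them. → [zniadegadebegedikas].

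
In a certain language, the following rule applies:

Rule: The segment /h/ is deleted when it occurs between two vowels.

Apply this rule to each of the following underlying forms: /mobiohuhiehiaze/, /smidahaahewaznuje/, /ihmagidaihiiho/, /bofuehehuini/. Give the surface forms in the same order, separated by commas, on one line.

/mobiohuhiehiaze/: /h/ occurs between vowels /o/ and /u/, so it deletes. /h/ occurs between vowels /u/ and /i/, so it deletes. /h/ occurs between vowels /e/ and /i/, so it deletes. → [mobiouieiaze].
/smidahaahewaznuje/: /h/ occurs between vowels /a/ and /a/, so it deletes. /h/ occurs between vowels /a/ and /e/, so it deletes. → [smidaaaewaznuje].
/ihmagidaihiiho/: /h/ occurs between vowels /i/ and /i/, so it deletes. /h/ occurs between vowels /i/ and /o/, so it deletes. → [ihmagidaiiio].
/bofuehehuini/: /h/ occurs between vowels /e/ and /e/, so it deletes. /h/ occurs between vowels /e/ and /u/, so it deletes. → [bofueeuini].

mobiouieiaze, smidaaaewaznuje, ihmagidaiiio, bofueeuini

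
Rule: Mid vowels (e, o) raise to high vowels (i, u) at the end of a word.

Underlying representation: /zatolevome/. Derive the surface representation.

zatolevomi

/e/ is a mid vowel in word-final position, so it raises to [i].
Surface form: [zatolevomi].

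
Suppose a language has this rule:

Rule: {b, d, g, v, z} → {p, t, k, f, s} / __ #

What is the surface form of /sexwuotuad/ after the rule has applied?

/d/ is a voiced obstruent in word-final position, so it devoices to [t].
Surface form: [sexwuotuat].

sexwuotuat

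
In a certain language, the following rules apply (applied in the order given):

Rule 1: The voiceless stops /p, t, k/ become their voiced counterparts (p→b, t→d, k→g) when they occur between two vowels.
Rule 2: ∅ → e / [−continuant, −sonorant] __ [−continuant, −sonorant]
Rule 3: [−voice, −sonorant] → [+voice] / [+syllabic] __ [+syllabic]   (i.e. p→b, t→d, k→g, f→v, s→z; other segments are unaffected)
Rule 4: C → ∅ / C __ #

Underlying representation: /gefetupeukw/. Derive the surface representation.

gevedubeuk

Rule 1 (intervocalic voicing): /t/ is a voiceless stop between vowels /e/ and /u/, so it voices to [d]. /p/ is a voiceless stop between vowels /u/ and /e/, so it voices to [b]. /gefetupeukw/ → gefedubeukw.
Rule 2 (stop-cluster e-epenthesis): no segment meets the environment; /gefedubeukw/ is unchanged.
Rule 3 (intervocalic voicing): /f/ is a voiceless obstruent between vowels /e/ and /e/, so it voices to [v]. /gefedubeukw/ → gevedubeukw.
Rule 4 (final cluster simplification): /w/ is the second consonant of a word-final cluster /kw/, so it deletes. /gevedubeukw/ → gevedubeuk.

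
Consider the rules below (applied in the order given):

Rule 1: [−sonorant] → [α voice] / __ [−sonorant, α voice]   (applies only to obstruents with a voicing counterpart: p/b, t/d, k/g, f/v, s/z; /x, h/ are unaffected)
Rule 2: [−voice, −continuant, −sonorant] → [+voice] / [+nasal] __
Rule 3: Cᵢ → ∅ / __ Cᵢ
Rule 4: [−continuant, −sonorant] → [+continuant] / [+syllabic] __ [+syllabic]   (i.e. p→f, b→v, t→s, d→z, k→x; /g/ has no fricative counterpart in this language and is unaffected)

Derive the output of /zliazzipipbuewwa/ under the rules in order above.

Rule 1 (regressive voicing assimilation): /p/ precedes the voiced obstruent /b/, so it voices to [b] by assimilation. /zliazzipipbuewwa/ → zliazzipibbuewwa.
Rule 2 (post-nasal voicing): no segment meets the environment; /zliazzipibbuewwa/ is unchanged.
Rule 3 (degemination): /zz/ is a geminate; the first /z/ deletes. /bb/ is a geminate; the first /b/ deletes. /ww/ is a geminate; the first /w/ deletes. /zliazzipibbuewwa/ → zliazipibuewa.
Rule 4 (intervocalic spirantization): /p/ is a stop between vowels /i/ and /i/, so it spirantizes to the fricative [f]. /b/ is a stop between vowels /i/ and /u/, so it spirantizes to the fricative [v]. /zliazipibuewa/ → zliazifivuewa.

zliazifivuewa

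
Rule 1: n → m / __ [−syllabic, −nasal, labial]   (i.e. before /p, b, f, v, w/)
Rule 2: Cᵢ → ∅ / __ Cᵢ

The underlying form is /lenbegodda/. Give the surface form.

Rule 1 (nasal place assimilation): /n/ precedes the labial consonant /b/, so it assimilates in place to [m]. /lenbegodda/ → lembegodda.
Rule 2 (degemination): /dd/ is a geminate; the first /d/ deletes. /lembegodda/ → lembegoda.

lembegoda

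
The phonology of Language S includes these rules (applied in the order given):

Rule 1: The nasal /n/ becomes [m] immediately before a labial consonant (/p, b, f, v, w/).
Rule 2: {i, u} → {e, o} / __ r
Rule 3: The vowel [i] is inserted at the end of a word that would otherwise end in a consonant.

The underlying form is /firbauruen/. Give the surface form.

ferbaorueni

Rule 1 (nasal place assimilation): no segment meets the environment; /firbauruen/ is unchanged.
Rule 2 (pre-rhotic lowering): /i/ is a high vowel immediately before /r/, so it lowers to [e]. /u/ is a high vowel immediately before /r/, so it lowers to [o]. /firbauruen/ → ferbaoruen.
Rule 3 (final i-epenthesis): the form ends in the consonant /n/, so [i] is inserted word-finally. /ferbaoruen/ → ferbaorueni.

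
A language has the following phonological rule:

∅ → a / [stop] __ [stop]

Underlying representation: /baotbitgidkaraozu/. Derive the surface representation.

/t/ and /b/ form a stop–stop cluster, so [a] is inserted between them.
/t/ and /g/ form a stop–stop cluster, so [a] is inserted between them.
/d/ and /k/ form a stop–stop cluster, so [a] is inserted between them.
Surface form: [baotabitagidakaraozu].

baotabitagidakaraozu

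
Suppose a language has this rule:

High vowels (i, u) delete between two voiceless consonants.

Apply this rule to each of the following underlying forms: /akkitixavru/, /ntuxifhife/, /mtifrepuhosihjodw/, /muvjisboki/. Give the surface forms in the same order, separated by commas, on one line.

akktxavru, ntxfhfe, mtfrephoshjodw, muvjisboki

/akkitixavru/: /i/ is a high vowel flanked by voiceless consonants /k/ and /t/, so it deletes. /i/ is a high vowel flanked by voiceless consonants /t/ and /x/, so it deletes. → [akktxavru].
/ntuxifhife/: /u/ is a high vowel flanked by voiceless consonants /t/ and /x/, so it deletes. /i/ is a high vowel flanked by voiceless consonants /x/ and /f/, so it deletes. /i/ is a high vowel flanked by voiceless consonants /h/ and /f/, so it deletes. → [ntxfhfe].
/mtifrepuhosihjodw/: /i/ is a high vowel flanked by voiceless consonants /t/ and /f/, so it deletes. /u/ is a high vowel flanked by voiceless consonants /p/ and /h/, so it deletes. /i/ is a high vowel flanked by voiceless consonants /s/ and /h/, so it deletes. → [mtfrephoshjodw].
/muvjisboki/: the rule's environment is not met; surfaces unchanged as [muvjisboki].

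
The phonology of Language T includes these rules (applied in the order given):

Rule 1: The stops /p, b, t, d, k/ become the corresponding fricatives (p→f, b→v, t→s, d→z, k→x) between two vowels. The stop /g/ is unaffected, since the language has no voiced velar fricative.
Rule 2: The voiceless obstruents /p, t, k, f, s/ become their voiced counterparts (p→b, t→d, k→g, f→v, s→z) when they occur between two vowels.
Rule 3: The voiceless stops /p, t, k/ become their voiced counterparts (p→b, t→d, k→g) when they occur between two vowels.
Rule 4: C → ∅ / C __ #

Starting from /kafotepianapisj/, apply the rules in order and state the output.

kavozevianavis

Rule 1 (intervocalic spirantization): /t/ is a stop between vowels /o/ and /e/, so it spirantizes to the fricative [s]. /p/ is a stop between vowels /e/ and /i/, so it spirantizes to the fricative [f]. /p/ is a stop between vowels /a/ and /i/, so it spirantizes to the fricative [f]. /kafotepianapisj/ → kafosefianafisj.
Rule 2 (intervocalic voicing): /f/ is a voiceless obstruent between vowels /a/ and /o/, so it voices to [v]. /s/ is a voiceless obstruent between vowels /o/ and /e/, so it voices to [z]. /f/ is a voiceless obstruent between vowels /e/ and /i/, so it voices to [v]. /f/ is a voiceless obstruent between vowels /a/ and /i/, so it voices to [v]. /kafosefianafisj/ → kavozevianavisj.
Rule 3 (intervocalic voicing): no segment meets the environment; /kavozevianavisj/ is unchanged.
Rule 4 (final cluster simplification): /j/ is the second consonant of a word-final cluster /sj/, so it deletes. /kavozevianavisj/ → kavozevianavis.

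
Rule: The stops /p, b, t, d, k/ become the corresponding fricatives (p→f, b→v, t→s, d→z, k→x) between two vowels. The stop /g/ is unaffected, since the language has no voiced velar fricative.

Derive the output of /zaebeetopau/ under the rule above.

/b/ is a stop between vowels /e/ and /e/, so it spirantizes to the fricative [v].
/t/ is a stop between vowels /e/ and /o/, so it spirantizes to the fricative [s].
/p/ is a stop between vowels /o/ and /a/, so it spirantizes to the fricative [f].
Surface form: [zaeveesofau].

zaeveesofau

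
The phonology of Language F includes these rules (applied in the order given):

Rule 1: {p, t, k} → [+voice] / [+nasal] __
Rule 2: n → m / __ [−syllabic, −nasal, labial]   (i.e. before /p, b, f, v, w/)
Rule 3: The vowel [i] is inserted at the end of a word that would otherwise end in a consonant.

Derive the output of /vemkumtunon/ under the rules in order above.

vemgumdunoni

Rule 1 (post-nasal voicing): /k/ is a voiceless stop immediately after the nasal /m/, so it voices to [g]. /t/ is a voiceless stop immediately after the nasal /m/, so it voices to [d]. /vemkumtunon/ → vemgumdunon.
Rule 2 (nasal place assimilation): no segment meets the environment; /vemgumdunon/ is unchanged.
Rule 3 (final i-epenthesis): the form ends in the consonant /n/, so [i] is inserted word-finally. /vemgumdunon/ → vemgumdunoni.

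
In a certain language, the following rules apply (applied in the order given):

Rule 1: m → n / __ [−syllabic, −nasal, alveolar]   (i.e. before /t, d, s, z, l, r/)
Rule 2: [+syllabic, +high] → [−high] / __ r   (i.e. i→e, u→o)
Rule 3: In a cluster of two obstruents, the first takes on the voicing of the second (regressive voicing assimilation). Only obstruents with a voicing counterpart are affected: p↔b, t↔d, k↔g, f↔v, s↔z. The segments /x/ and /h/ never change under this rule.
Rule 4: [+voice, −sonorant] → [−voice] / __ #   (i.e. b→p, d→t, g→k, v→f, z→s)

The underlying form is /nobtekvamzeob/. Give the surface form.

Rule 1 (nasal place assimilation): /m/ precedes the alveolar consonant /z/, so it assimilates in place to [n]. /nobtekvamzeob/ → nobtekvanzeob.
Rule 2 (pre-rhotic lowering): no segment meets the environment; /nobtekvanzeob/ is unchanged.
Rule 3 (regressive voicing assimilation): /b/ precedes the voiceless obstruent /t/, so it devoices to [p] by assimilation. /k/ precedes the voiced obstruent /v/, so it voices to [g] by assimilation. /nobtekvanzeob/ → noptegvanzeob.
Rule 4 (final devoicing): /b/ is a voiced obstruent in word-final position, so it devoices to [p]. /noptegvanzeob/ → noptegvanzeop.

noptegvanzeop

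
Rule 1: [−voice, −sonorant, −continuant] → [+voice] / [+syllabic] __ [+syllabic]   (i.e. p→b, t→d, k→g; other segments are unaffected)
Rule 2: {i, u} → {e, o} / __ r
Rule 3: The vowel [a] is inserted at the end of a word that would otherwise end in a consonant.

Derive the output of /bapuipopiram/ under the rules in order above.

Rule 1 (intervocalic voicing): /p/ is a voiceless stop between vowels /a/ and /u/, so it voices to [b]. /p/ is a voiceless stop between vowels /i/ and /o/, so it voices to [b]. /p/ is a voiceless stop between vowels /o/ and /i/, so it voices to [b]. /bapuipopiram/ → babuibobiram.
Rule 2 (pre-rhotic lowering): /i/ is a high vowel immediately before /r/, so it lowers to [e]. /babuibobiram/ → babuiboberam.
Rule 3 (final a-epenthesis): the form ends in the consonant /m/, so [a] is inserted word-finally. /babuiboberam/ → babuiboberama.

babuiboberama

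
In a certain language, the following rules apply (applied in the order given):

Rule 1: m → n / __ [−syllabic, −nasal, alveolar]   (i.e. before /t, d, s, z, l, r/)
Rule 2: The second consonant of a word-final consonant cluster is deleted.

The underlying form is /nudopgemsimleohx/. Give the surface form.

Rule 1 (nasal place assimilation): /m/ precedes the alveolar consonant /s/, so it assimilates in place to [n]. /m/ precedes the alveolar consonant /l/, so it assimilates in place to [n]. /nudopgemsimleohx/ → nudopgensinleohx.
Rule 2 (final cluster simplification): /x/ is the second consonant of a word-final cluster /hx/, so it deletes. /nudopgensinleohx/ → nudopgensinleoh.

nudopgensinleoh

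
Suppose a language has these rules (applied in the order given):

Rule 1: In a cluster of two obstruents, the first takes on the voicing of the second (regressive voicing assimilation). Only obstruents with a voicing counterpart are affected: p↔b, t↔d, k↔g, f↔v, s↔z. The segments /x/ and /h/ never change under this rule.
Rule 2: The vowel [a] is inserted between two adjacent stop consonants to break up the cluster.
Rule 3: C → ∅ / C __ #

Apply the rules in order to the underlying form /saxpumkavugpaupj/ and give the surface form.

saxpumkavukapaup

Rule 1 (regressive voicing assimilation): /g/ precedes the voiceless obstruent /p/, so it devoices to [k] by assimilation. /saxpumkavugpaupj/ → saxpumkavukpaupj.
Rule 2 (stop-cluster a-epenthesis): /k/ and /p/ form a stop–stop cluster, so [a] is inserted between them. /saxpumkavukpaupj/ → saxpumkavukapaupj.
Rule 3 (final cluster simplification): /j/ is the second consonant of a word-final cluster /pj/, so it deletes. /saxpumkavukapaupj/ → saxpumkavukapaup.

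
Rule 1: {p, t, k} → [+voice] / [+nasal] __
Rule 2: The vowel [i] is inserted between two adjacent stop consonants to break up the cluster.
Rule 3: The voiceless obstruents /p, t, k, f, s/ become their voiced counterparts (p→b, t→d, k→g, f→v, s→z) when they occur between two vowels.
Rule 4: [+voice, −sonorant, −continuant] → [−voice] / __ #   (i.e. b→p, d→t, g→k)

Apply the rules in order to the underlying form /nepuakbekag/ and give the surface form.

Rule 1 (post-nasal voicing): no segment meets the environment; /nepuakbekag/ is unchanged.
Rule 2 (stop-cluster i-epenthesis): /k/ and /b/ form a stop–stop cluster, so [i] is inserted between them. /nepuakbekag/ → nepuakibekag.
Rule 3 (intervocalic voicing): /p/ is a voiceless obstruent between vowels /e/ and /u/, so it voices to [b]. /k/ is a voiceless obstruent between vowels /a/ and /i/, so it voices to [g]. /k/ is a voiceless obstruent between vowels /e/ and /a/, so it voices to [g]. /nepuakibekag/ → nebuagibegag.
Rule 4 (final devoicing): /g/ is a voiced stop in word-final position, so it devoices to [k]. /nebuagibegag/ → nebuagibegak.

nebuagibegak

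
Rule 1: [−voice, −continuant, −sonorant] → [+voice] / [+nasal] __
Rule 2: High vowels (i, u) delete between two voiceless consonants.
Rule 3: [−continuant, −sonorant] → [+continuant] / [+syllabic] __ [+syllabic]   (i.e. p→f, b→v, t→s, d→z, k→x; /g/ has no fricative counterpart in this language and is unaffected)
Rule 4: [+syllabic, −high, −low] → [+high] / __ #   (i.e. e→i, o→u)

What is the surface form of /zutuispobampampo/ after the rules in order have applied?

zusuispovambambu

Rule 1 (post-nasal voicing): /p/ is a voiceless stop immediately after the nasal /m/, so it voices to [b]. /p/ is a voiceless stop immediately after the nasal /m/, so it voices to [b]. /zutuispobampampo/ → zutuispobambambo.
Rule 2 (high vowel syncope): no segment meets the environment; /zutuispobambambo/ is unchanged.
Rule 3 (intervocalic spirantization): /t/ is a stop between vowels /u/ and /u/, so it spirantizes to the fricative [s]. /b/ is a stop between vowels /o/ and /a/, so it spirantizes to the fricative [v]. /zutuispobambambo/ → zusuispovambambo.
Rule 4 (final vowel raising): /o/ is a mid vowel in word-final position, so it raises to [u]. /zusuispovambambo/ → zusuispovambambu.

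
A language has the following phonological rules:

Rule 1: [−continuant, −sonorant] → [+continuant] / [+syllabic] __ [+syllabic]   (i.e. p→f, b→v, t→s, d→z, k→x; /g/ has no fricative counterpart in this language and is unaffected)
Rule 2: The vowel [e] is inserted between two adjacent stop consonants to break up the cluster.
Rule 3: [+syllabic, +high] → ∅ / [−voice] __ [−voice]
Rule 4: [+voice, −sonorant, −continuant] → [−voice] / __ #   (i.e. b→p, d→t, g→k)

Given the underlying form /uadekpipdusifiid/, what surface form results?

uazekeppedusfiit

Rule 1 (intervocalic spirantization): /d/ is a stop between vowels /a/ and /e/, so it spirantizes to the fricative [z]. /uadekpipdusifiid/ → uazekpipdusifiid.
Rule 2 (stop-cluster e-epenthesis): /k/ and /p/ form a stop–stop cluster, so [e] is inserted between them. /p/ and /d/ form a stop–stop cluster, so [e] is inserted between them. /uazekpipdusifiid/ → uazekepipedusifiid.
Rule 3 (high vowel syncope): /i/ is a high vowel flanked by voiceless consonants /p/ and /p/, so it deletes. /i/ is a high vowel flanked by voiceless consonants /s/ and /f/, so it deletes. /uazekepipedusifiid/ → uazekeppedusfiid.
Rule 4 (final devoicing): /d/ is a voiced stop in word-final position, so it devoices to [t]. /uazekeppedusfiid/ → uazekeppedusfiit.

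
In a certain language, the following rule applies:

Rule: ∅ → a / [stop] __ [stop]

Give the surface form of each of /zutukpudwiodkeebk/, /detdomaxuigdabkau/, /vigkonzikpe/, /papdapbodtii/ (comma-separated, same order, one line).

zutukapudwiodakeebak, detadomaxuigadabakau, vigakonzikape, papadapabodatii

/zutukpudwiodkeebk/: /k/ and /p/ form a stop–stop cluster, so [a] is inserted between them. /d/ and /k/ form a stop–stop cluster, so [a] is inserted between them. /b/ and /k/ form a stop–stop cluster, so [a] is inserted between them. → [zutukapudwiodakeebak].
/detdomaxuigdabkau/: /t/ and /d/ form a stop–stop cluster, so [a] is inserted between them. /g/ and /d/ form a stop–stop cluster, so [a] is inserted between them. /b/ and /k/ form a stop–stop cluster, so [a] is inserted between them. → [detadomaxuigadabakau].
/vigkonzikpe/: /g/ and /k/ form a stop–stop cluster, so [a] is inserted between them. /k/ and /p/ form a stop–stop cluster, so [a] is inserted between them. → [vigakonzikape].
/papdapbodtii/: /p/ and /d/ form a stop–stop cluster, so [a] is inserted between them. /p/ and /b/ form a stop–stop cluster, so [a] is inserted between them. /d/ and /t/ form a stop–stop cluster, so [a] is inserted between them. → [papadapabodatii].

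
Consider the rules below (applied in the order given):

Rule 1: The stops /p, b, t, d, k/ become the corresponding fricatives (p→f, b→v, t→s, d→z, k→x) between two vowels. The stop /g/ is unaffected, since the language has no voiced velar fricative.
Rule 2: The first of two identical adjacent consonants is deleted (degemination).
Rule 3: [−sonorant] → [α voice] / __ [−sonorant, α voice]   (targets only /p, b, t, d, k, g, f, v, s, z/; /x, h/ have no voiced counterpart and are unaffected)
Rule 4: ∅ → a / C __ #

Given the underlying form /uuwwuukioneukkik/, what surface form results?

uuwuuxioneukika

Rule 1 (intervocalic spirantization): /k/ is a stop between vowels /u/ and /i/, so it spirantizes to the fricative [x]. /uuwwuukioneukkik/ → uuwwuuxioneukkik.
Rule 2 (degemination): /ww/ is a geminate; the first /w/ deletes. /kk/ is a geminate; the first /k/ deletes. /uuwwuuxioneukkik/ → uuwuuxioneukik.
Rule 3 (regressive voicing assimilation): no segment meets the environment; /uuwuuxioneukik/ is unchanged.
Rule 4 (final a-epenthesis): the form ends in the consonant /k/, so [a] is inserted word-finally. /uuwuuxioneukik/ → uuwuuxioneukika.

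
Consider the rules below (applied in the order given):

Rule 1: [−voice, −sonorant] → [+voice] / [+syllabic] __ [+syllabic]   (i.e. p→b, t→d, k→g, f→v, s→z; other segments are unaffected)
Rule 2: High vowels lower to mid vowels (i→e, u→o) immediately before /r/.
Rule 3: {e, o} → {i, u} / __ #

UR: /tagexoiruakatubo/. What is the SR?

tagexoeruagadubu

Rule 1 (intervocalic voicing): /k/ is a voiceless obstruent between vowels /a/ and /a/, so it voices to [g]. /t/ is a voiceless obstruent between vowels /a/ and /u/, so it voices to [d]. /tagexoiruakatubo/ → tagexoiruagadubo.
Rule 2 (pre-rhotic lowering): /i/ is a high vowel immediately before /r/, so it lowers to [e]. /tagexoiruagadubo/ → tagexoeruagadubo.
Rule 3 (final vowel raising): /o/ is a mid vowel in word-final position, so it raises to [u]. /tagexoeruagadubo/ → tagexoeruagadubu.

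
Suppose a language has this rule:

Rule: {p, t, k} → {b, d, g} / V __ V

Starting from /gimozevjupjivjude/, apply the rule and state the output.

No segment of /gimozevjupjivjude/ meets the structural description of the rule, so the form surfaces unchanged.

gimozevjupjivjude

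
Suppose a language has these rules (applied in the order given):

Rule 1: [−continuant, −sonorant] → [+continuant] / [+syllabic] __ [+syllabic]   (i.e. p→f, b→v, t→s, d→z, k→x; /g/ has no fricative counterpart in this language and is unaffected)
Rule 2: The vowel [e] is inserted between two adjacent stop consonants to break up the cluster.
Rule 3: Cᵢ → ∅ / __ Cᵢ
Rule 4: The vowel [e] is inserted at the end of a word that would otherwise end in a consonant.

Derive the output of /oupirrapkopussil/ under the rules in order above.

Rule 1 (intervocalic spirantization): /p/ is a stop between vowels /u/ and /i/, so it spirantizes to the fricative [f]. /p/ is a stop between vowels /o/ and /u/, so it spirantizes to the fricative [f]. /oupirrapkopussil/ → oufirrapkofussil.
Rule 2 (stop-cluster e-epenthesis): /p/ and /k/ form a stop–stop cluster, so [e] is inserted between them. /oufirrapkofussil/ → oufirrapekofussil.
Rule 3 (degemination): /rr/ is a geminate; the first /r/ deletes. /ss/ is a geminate; the first /s/ deletes. /oufirrapekofussil/ → oufirapekofusil.
Rule 4 (final e-epenthesis): the form ends in the consonant /l/, so [e] is inserted word-finally. /oufirapekofusil/ → oufirapekofusile.

oufirapekofusile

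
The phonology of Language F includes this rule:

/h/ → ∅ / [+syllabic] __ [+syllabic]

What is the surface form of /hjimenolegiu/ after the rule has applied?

hjimenolegiu

No segment of /hjimenolegiu/ meets the structural description of the rule, so the form surfaces unchanged.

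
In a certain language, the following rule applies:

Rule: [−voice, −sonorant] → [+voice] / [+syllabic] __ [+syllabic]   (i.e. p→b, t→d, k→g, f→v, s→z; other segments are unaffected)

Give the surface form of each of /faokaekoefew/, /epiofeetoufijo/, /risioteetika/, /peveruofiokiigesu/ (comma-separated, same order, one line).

faogaegoevew, ebioveedouvijo, riziodeediga, peveruoviogiigezu

/faokaekoefew/: /k/ is a voiceless obstruent between vowels /o/ and /a/, so it voices to [g]. /k/ is a voiceless obstruent between vowels /e/ and /o/, so it voices to [g]. /f/ is a voiceless obstruent between vowels /e/ and /e/, so it voices to [v]. → [faogaegoevew].
/epiofeetoufijo/: /p/ is a voiceless obstruent between vowels /e/ and /i/, so it voices to [b]. /f/ is a voiceless obstruent between vowels /o/ and /e/, so it voices to [v]. /t/ is a voiceless obstruent between vowels /e/ and /o/, so it voices to [d]. /f/ is a voiceless obstruent between vowels /u/ and /i/, so it voices to [v]. → [ebioveedouvijo].
/risioteetika/: /s/ is a voiceless obstruent between vowels /i/ and /i/, so it voices to [z]. /t/ is a voiceless obstruent between vowels /o/ and /e/, so it voices to [d]. /t/ is a voiceless obstruent between vowels /e/ and /i/, so it voices to [d]. /k/ is a voiceless obstruent between vowels /i/ and /a/, so it voices to [g]. → [riziodeediga].
/peveruofiokiigesu/: /f/ is a voiceless obstruent between vowels /o/ and /i/, so it voices to [v]. /k/ is a voiceless obstruent between vowels /o/ and /i/, so it voices to [g]. /s/ is a voiceless obstruent between vowels /e/ and /u/, so it voices to [z]. → [peveruoviogiigezu].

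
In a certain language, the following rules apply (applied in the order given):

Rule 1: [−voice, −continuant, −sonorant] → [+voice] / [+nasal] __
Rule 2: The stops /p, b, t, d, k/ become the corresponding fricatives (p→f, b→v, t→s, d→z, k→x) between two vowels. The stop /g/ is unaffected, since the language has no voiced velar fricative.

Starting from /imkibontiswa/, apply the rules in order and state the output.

imgivondiswa

Rule 1 (post-nasal voicing): /k/ is a voiceless stop immediately after the nasal /m/, so it voices to [g]. /t/ is a voiceless stop immediately after the nasal /n/, so it voices to [d]. /imkibontiswa/ → imgibondiswa.
Rule 2 (intervocalic spirantization): /b/ is a stop between vowels /i/ and /o/, so it spirantizes to the fricative [v]. /imgibondiswa/ → imgivondiswa.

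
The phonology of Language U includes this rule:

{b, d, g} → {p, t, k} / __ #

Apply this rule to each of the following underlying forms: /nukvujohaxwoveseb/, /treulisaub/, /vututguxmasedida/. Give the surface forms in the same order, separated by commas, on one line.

/nukvujohaxwoveseb/: /b/ is a voiced stop in word-final position, so it devoices to [p]. → [nukvujohaxwovesep].
/treulisaub/: /b/ is a voiced stop in word-final position, so it devoices to [p]. → [treulisaup].
/vututguxmasedida/: the rule's environment is not met; surfaces unchanged as [vututguxmasedida].

nukvujohaxwovesep, treulisaup, vututguxmasedida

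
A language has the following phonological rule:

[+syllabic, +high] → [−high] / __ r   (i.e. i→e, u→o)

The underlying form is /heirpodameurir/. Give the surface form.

/i/ is a high vowel immediately before /r/, so it lowers to [e].
/u/ is a high vowel immediately before /r/, so it lowers to [o].
/i/ is a high vowel immediately before /r/, so it lowers to [e].
Surface form: [heerpodameorer].

heerpodameorer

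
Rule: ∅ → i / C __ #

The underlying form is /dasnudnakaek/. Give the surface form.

dasnudnakaeki

the form ends in the consonant /k/, so [i] is inserted word-finally.
Surface form: [dasnudnakaeki].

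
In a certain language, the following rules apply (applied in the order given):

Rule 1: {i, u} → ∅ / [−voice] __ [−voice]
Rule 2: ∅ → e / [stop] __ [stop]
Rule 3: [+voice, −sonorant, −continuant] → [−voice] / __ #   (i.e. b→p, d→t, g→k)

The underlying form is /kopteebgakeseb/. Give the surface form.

kopeteebegakesep

Rule 1 (high vowel syncope): no segment meets the environment; /kopteebgakeseb/ is unchanged.
Rule 2 (stop-cluster e-epenthesis): /p/ and /t/ form a stop–stop cluster, so [e] is inserted between them. /b/ and /g/ form a stop–stop cluster, so [e] is inserted between them. /kopteebgakeseb/ → kopeteebegakeseb.
Rule 3 (final devoicing): /b/ is a voiced stop in word-final position, so it devoices to [p]. /kopeteebegakeseb/ → kopeteebegakesep.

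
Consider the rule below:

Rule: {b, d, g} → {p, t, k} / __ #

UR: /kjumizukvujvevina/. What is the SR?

No segment of /kjumizukvujvevina/ meets the structural description of the rule, so the form surfaces unchanged.

kjumizukvujvevina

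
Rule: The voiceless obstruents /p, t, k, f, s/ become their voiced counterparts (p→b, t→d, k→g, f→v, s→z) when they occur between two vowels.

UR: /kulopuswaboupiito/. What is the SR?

kulobuswaboubiido

/p/ is a voiceless obstruent between vowels /o/ and /u/, so it voices to [b].
/p/ is a voiceless obstruent between vowels /u/ and /i/, so it voices to [b].
/t/ is a voiceless obstruent between vowels /i/ and /o/, so it voices to [d].
The other instances of /k/, /s/ do not occur in the required environment and remain unchanged.
Surface form: [kulobuswaboubiido].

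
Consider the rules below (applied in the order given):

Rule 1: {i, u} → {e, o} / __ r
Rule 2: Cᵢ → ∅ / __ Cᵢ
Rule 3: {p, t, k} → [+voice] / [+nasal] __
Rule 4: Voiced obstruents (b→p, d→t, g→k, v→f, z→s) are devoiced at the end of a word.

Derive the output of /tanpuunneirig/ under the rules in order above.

Rule 1 (pre-rhotic lowering): /i/ is a high vowel immediately before /r/, so it lowers to [e]. /tanpuunneirig/ → tanpuunneerig.
Rule 2 (degemination): /nn/ is a geminate; the first /n/ deletes. /tanpuunneerig/ → tanpuuneerig.
Rule 3 (post-nasal voicing): /p/ is a voiceless stop immediately after the nasal /n/, so it voices to [b]. /tanpuuneerig/ → tanbuuneerig.
Rule 4 (final devoicing): /g/ is a voiced obstruent in word-final position, so it devoices to [k]. /tanbuuneerig/ → tanbuuneerik.

tanbuuneerik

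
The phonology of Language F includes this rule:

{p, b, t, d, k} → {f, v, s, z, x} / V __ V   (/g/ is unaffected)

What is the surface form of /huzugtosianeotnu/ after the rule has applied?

No segment of /huzugtosianeotnu/ meets the structural description of the rule, so the form surfaces unchanged.

huzugtosianeotnu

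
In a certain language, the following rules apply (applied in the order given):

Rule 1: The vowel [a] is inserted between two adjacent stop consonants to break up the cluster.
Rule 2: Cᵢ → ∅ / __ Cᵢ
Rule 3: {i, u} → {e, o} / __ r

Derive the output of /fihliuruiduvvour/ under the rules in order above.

fihlioruiduvoor

Rule 1 (stop-cluster a-epenthesis): no segment meets the environment; /fihliuruiduvvour/ is unchanged.
Rule 2 (degemination): /vv/ is a geminate; the first /v/ deletes. /fihliuruiduvvour/ → fihliuruiduvour.
Rule 3 (pre-rhotic lowering): /u/ is a high vowel immediately before /r/, so it lowers to [o]. /u/ is a high vowel immediately before /r/, so it lowers to [o]. /fihliuruiduvour/ → fihlioruiduvoor.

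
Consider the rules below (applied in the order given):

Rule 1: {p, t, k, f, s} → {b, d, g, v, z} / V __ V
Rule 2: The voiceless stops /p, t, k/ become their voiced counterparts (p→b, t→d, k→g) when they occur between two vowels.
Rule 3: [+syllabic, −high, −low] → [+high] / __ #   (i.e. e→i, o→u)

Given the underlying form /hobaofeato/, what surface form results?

hobaoveadu

Rule 1 (intervocalic voicing): /f/ is a voiceless obstruent between vowels /o/ and /e/, so it voices to [v]. /t/ is a voiceless obstruent between vowels /a/ and /o/, so it voices to [d]. /hobaofeato/ → hobaoveado.
Rule 2 (intervocalic voicing): no segment meets the environment; /hobaoveado/ is unchanged.
Rule 3 (final vowel raising): /o/ is a mid vowel in word-final position, so it raises to [u]. /hobaoveado/ → hobaoveadu.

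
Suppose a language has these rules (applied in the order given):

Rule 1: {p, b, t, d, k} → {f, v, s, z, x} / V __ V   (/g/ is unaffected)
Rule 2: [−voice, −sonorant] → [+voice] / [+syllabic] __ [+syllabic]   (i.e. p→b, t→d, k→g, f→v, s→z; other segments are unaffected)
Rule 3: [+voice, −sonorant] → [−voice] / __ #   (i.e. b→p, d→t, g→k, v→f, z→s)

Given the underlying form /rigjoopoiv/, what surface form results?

Rule 1 (intervocalic spirantization): /p/ is a stop between vowels /o/ and /o/, so it spirantizes to the fricative [f]. /rigjoopoiv/ → rigjoofoiv.
Rule 2 (intervocalic voicing): /f/ is a voiceless obstruent between vowels /o/ and /o/, so it voices to [v]. /rigjoofoiv/ → rigjoovoiv.
Rule 3 (final devoicing): /v/ is a voiced obstruent in word-final position, so it devoices to [f]. /rigjoovoiv/ → rigjoovoif.

rigjoovoif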